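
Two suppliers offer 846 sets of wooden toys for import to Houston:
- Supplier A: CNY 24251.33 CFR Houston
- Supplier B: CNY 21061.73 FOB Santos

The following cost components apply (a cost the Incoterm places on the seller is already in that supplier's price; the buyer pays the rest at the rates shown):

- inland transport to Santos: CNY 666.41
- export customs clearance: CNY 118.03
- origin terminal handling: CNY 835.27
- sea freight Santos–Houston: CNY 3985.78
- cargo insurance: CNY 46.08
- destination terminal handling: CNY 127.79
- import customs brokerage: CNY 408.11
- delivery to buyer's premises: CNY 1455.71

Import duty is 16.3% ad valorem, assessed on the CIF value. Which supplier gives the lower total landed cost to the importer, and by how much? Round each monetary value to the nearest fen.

Supplier A is cheaper by CNY 925.96

Supplier A (CFR):
CIF value = CFR price + insurance = 24251.33 + 46.08 = 24297.41
Import duty = 24297.41 × 16.3% = 3960.48
Buyer bears (A): 46.08 + 127.79 + 408.11 + 1455.71 = 2037.69
Landed cost (A) = invoice 24251.33 + 2037.69 + duty 3960.48 = 30249.50
Supplier B (FOB):
CIF value = FOB price + freight + insurance = 21061.73 + 3985.78 + 46.08 = 25093.59
Import duty = 25093.59 × 16.3% = 4090.26
Buyer bears (B): 3985.78 + 46.08 + 127.79 + 408.11 + 1455.71 = 6023.47
Landed cost (B) = invoice 21061.73 + 6023.47 + duty 4090.26 = 31175.46
Difference = |30249.50 − 31175.46| = 925.96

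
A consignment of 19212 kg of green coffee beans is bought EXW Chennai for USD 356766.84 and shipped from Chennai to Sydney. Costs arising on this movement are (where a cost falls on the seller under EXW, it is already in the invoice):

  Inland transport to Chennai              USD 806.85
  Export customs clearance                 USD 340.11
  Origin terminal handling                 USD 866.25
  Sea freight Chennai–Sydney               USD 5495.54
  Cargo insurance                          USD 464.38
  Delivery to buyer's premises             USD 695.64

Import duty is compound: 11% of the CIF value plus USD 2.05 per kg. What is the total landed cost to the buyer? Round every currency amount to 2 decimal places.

Total landed cost: USD 444941.61

EXW: the seller makes goods available at their premises; the buyer bears all onward costs.
CIF value = EXW price + inland to port + export clearance + origin terminal + freight + insurance = 356766.84 + 806.85 + 340.11 + 866.25 + 5495.54 + 464.38 = 364739.97
Ad valorem component: 364739.97 × 11% = 40121.40
Specific component: 19212 × 2.05 = 39384.60
Import duty = 40121.40 + 39384.60 = 79506.00
Buyer bears: inland to port 806.85 + export clearance 340.11 + origin terminal 866.25 + freight 5495.54 + insurance 464.38 + delivery 695.64 + duty 79506.00 = 88174.77
Landed cost = invoice 356766.84 + 88174.77 = 444941.61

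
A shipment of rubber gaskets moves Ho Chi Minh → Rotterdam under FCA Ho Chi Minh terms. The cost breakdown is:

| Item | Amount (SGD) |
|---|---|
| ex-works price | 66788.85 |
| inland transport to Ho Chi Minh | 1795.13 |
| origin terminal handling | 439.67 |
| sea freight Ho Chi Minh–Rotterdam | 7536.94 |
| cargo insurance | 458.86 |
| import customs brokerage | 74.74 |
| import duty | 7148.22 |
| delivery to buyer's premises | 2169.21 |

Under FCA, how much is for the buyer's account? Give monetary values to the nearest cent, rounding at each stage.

FCA: the seller delivers export-cleared goods to the carrier; the buyer bears costs from that point.
Seller's account: goods 66788.85 + inland to port 1795.13 = 68583.98
Buyer's account: origin terminal 439.67 + freight 7536.94 + insurance 458.86 + brokerage 74.74 + duty 7148.22 + delivery 2169.21 = 17827.64

Buyer's account: SGD 17827.64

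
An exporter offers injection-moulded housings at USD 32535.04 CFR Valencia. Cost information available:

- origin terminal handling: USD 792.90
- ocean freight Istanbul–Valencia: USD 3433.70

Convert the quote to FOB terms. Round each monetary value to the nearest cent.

FOB price: USD 29101.34

Not relevant to the conversion: origin terminal — on the seller under both CFR and FOB; already in the CFR price and stays in the FOB price.
From CFR to FOB, the seller no longer bears: freight.
FOB price = 32535.04 − 3433.70 = 29101.34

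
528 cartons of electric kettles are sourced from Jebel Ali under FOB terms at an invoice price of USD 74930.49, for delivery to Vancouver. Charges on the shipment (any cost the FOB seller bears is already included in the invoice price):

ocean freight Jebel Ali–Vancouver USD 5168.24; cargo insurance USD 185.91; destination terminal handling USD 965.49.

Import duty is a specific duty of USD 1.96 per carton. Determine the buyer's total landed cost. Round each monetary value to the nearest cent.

Total landed cost: USD 82285.01

FOB: the seller bears costs until goods are on board at the origin port; the buyer bears freight, insurance and all costs thereafter.
CIF value = FOB price + freight + insurance = 74930.49 + 5168.24 + 185.91 = 80284.64
Import duty = 528 × 1.96 = 1034.88
Buyer bears: freight 5168.24 + insurance 185.91 + destination terminal 965.49 + duty 1034.88 = 7354.52
Landed cost = invoice 74930.49 + 7354.52 = 82285.01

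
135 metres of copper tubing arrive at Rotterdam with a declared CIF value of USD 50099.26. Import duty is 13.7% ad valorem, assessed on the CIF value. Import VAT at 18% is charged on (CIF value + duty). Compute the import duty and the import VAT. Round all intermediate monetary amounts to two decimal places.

Import duty: USD 6863.60; import VAT: USD 10253.31

Import duty = 50099.26 × 13.7% = 6863.60
VAT base = CIF + duty = 50099.26 + 6863.60 = 56962.86
Import VAT = 56962.86 × 18% = 10253.31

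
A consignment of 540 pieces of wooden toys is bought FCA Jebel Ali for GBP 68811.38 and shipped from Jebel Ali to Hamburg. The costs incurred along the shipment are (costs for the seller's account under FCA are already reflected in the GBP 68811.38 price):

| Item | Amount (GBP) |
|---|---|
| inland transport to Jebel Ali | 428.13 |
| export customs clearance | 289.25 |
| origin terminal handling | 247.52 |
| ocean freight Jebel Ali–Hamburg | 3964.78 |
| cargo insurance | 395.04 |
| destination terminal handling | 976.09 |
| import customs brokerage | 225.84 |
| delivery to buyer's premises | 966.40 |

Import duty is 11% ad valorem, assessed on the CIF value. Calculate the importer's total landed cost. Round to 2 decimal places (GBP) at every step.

Total landed cost: GBP 83663.11

FCA: the seller delivers export-cleared goods to the carrier; the buyer bears costs from that point.
Already in the invoice (seller's account under FCA): inland to port, export clearance — exclude.
CIF value = FCA price + origin terminal + freight + insurance = 68811.38 + 247.52 + 3964.78 + 395.04 = 73418.72
Import duty = 73418.72 × 11% = 8076.06
Buyer bears: origin terminal 247.52 + freight 3964.78 + insurance 395.04 + destination terminal 976.09 + brokerage 225.84 + delivery 966.40 + duty 8076.06 = 14851.73
Landed cost = invoice 68811.38 + 14851.73 = 83663.11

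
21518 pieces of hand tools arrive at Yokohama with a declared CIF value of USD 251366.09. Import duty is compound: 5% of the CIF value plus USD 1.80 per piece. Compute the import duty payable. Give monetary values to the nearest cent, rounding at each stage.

Ad valorem component: 251366.09 × 5% = 12568.30
Specific component: 21518 × 1.80 = 38732.40
Import duty = 12568.30 + 38732.40 = 51300.70

Import duty: USD 51300.70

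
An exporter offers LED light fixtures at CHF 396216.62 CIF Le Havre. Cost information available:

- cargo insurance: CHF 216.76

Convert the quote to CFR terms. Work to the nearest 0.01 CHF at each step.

CFR price: CHF 395999.86

From CIF to CFR, the seller no longer bears: insurance.
CFR price = 396216.62 − 216.76 = 395999.86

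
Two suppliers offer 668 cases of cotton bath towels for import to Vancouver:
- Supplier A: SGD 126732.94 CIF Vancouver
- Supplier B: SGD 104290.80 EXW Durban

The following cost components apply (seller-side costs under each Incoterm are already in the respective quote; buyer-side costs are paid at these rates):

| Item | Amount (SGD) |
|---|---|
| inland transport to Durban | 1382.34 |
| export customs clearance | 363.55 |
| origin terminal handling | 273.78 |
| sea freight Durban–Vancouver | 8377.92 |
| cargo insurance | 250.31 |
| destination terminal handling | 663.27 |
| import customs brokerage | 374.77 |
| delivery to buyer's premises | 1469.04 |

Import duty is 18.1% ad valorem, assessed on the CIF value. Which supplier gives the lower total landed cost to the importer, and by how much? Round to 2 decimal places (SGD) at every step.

Supplier B is cheaper by SGD 13929.00

Supplier A (CIF):
The CIF price already equals the CIF value: 126732.94
Import duty = 126732.94 × 18.1% = 22938.66
Buyer bears (A): 663.27 + 374.77 + 1469.04 = 2507.08
Landed cost (A) = invoice 126732.94 + 2507.08 + duty 22938.66 = 152178.68
Supplier B (EXW):
CIF value = EXW price + inland to port + export clearance + origin terminal + freight + insurance = 104290.80 + 1382.34 + 363.55 + 273.78 + 8377.92 + 250.31 = 114938.70
Import duty = 114938.70 × 18.1% = 20803.90
Buyer bears (B): 1382.34 + 363.55 + 273.78 + 8377.92 + 250.31 + 663.27 + 374.77 + 1469.04 = 13154.98
Landed cost (B) = invoice 104290.80 + 13154.98 + duty 20803.90 = 138249.68
Difference = |152178.68 − 138249.68| = 13929.00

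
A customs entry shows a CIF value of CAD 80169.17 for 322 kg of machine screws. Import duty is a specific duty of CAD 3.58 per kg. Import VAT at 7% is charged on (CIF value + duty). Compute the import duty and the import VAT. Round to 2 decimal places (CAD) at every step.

Import duty: CAD 1152.76; import VAT: CAD 5692.54

Import duty = 322 × 3.58 = 1152.76
VAT base = CIF + duty = 80169.17 + 1152.76 = 81321.93
Import VAT = 81321.93 × 7% = 5692.54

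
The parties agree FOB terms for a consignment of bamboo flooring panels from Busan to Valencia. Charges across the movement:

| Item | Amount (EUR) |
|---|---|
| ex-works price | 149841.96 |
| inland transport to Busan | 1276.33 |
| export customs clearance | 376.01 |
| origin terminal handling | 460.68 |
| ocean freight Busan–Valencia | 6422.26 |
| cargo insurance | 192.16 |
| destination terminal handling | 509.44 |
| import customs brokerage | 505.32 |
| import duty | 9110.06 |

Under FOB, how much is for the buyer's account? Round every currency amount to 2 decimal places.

FOB: the seller bears costs until goods are on board at the origin port; the buyer bears freight, insurance and all costs thereafter.
Seller's account: goods 149841.96 + inland to port 1276.33 + export clearance 376.01 + origin terminal 460.68 = 151954.98
Buyer's account: freight 6422.26 + insurance 192.16 + destination terminal 509.44 + brokerage 505.32 + duty 9110.06 = 16739.24

Buyer's account: EUR 16739.24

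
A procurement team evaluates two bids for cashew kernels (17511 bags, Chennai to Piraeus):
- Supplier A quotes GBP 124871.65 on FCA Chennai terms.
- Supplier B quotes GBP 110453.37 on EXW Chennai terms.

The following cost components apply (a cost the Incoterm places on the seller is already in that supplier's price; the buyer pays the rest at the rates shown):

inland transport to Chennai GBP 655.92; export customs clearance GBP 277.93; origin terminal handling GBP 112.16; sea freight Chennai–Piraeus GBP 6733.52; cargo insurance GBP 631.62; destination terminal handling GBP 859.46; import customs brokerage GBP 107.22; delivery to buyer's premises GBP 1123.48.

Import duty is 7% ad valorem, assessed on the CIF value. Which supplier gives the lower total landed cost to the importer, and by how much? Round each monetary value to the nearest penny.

Supplier B is cheaper by GBP 14428.34

Supplier A (FCA):
CIF value = FCA price + origin terminal + freight + insurance = 124871.65 + 112.16 + 6733.52 + 631.62 = 132348.95
Import duty = 132348.95 × 7% = 9264.43
Buyer bears (A): 112.16 + 6733.52 + 631.62 + 859.46 + 107.22 + 1123.48 = 9567.46
Landed cost (A) = invoice 124871.65 + 9567.46 + duty 9264.43 = 143703.54
Supplier B (EXW):
CIF value = EXW price + inland to port + export clearance + origin terminal + freight + insurance = 110453.37 + 655.92 + 277.93 + 112.16 + 6733.52 + 631.62 = 118864.52
Import duty = 118864.52 × 7% = 8320.52
Buyer bears (B): 655.92 + 277.93 + 112.16 + 6733.52 + 631.62 + 859.46 + 107.22 + 1123.48 = 10501.31
Landed cost (B) = invoice 110453.37 + 10501.31 + duty 8320.52 = 129275.20
Difference = |143703.54 − 129275.20| = 14428.34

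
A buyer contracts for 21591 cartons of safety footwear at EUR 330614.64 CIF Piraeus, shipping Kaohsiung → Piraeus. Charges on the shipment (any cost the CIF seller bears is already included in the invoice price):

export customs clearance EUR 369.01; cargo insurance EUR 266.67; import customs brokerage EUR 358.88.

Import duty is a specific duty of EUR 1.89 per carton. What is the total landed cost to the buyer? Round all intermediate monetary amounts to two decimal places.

CIF: the seller pays costs through ocean freight and marine insurance to the destination port.
Already in the invoice (seller's account under CIF): export clearance, insurance — exclude.
The CIF price already equals the CIF value: 330614.64
Import duty = 21591 × 1.89 = 40806.99
Buyer bears: brokerage 358.88 + duty 40806.99 = 41165.87
Landed cost = invoice 330614.64 + 41165.87 = 371780.51

Total landed cost: EUR 371780.51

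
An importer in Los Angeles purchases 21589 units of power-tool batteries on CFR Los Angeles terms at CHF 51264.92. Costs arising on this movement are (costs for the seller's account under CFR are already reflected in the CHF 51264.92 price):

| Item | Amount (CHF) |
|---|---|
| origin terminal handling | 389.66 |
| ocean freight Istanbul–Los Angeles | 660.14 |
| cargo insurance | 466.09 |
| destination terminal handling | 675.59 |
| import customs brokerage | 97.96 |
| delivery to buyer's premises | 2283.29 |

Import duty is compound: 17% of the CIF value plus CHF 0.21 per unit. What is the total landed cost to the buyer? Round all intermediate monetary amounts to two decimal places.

CFR: the seller pays costs through ocean freight to the destination port, but not insurance.
Already in the invoice (seller's account under CFR): origin terminal, freight — exclude.
CIF value = CFR price + insurance = 51264.92 + 466.09 = 51731.01
Ad valorem component: 51731.01 × 17% = 8794.27
Specific component: 21589 × 0.21 = 4533.69
Import duty = 8794.27 + 4533.69 = 13327.96
Buyer bears: insurance 466.09 + destination terminal 675.59 + brokerage 97.96 + delivery 2283.29 + duty 13327.96 = 16850.89
Landed cost = invoice 51264.92 + 16850.89 = 68115.81

Total landed cost: CHF 68115.81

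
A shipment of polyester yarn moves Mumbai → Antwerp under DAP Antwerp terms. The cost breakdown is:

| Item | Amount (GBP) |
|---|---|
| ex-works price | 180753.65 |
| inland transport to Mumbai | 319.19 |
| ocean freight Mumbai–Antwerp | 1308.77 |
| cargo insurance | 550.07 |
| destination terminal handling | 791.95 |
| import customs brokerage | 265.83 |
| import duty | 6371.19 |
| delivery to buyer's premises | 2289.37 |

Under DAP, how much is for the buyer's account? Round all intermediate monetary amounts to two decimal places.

Buyer's account: GBP 6637.02

DAP: the seller bears all costs to the named destination except import duty and clearance.
Seller's account: goods 180753.65 + inland to port 319.19 + freight 1308.77 + insurance 550.07 + destination terminal 791.95 + delivery 2289.37 = 186013.00
Buyer's account: brokerage 265.83 + duty 6371.19 = 6637.02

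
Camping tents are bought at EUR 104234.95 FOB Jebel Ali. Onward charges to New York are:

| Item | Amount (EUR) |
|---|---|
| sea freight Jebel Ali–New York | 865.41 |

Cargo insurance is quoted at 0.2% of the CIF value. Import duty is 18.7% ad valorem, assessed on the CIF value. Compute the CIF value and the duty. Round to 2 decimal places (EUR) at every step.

Let C be the CIF value. C = FOB price + freight + 0.2% × C
C − 0.2% × C = 104234.95 + 865.41
0.998 × C = 105100.36
C = 105100.36 / 0.998 = 105310.98
Insurance premium = 0.2% × 105310.98 = 210.62
Import duty = 105310.98 × 18.7% = 19693.15

CIF value: EUR 105310.98; import duty: EUR 19693.15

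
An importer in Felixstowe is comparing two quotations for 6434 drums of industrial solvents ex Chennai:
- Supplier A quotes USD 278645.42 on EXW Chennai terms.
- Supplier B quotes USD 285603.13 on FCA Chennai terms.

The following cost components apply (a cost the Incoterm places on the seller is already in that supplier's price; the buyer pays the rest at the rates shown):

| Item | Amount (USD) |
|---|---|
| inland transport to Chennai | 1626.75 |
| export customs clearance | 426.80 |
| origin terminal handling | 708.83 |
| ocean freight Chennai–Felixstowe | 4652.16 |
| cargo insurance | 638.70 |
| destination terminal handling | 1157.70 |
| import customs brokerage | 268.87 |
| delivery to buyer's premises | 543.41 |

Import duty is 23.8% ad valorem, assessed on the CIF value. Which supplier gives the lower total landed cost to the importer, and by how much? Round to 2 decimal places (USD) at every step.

Supplier A (EXW):
CIF value = EXW price + inland to port + export clearance + origin terminal + freight + insurance = 278645.42 + 1626.75 + 426.80 + 708.83 + 4652.16 + 638.70 = 286698.66
Import duty = 286698.66 × 23.8% = 68234.28
Buyer bears (A): 1626.75 + 426.80 + 708.83 + 4652.16 + 638.70 + 1157.70 + 268.87 + 543.41 = 10023.22
Landed cost (A) = invoice 278645.42 + 10023.22 + duty 68234.28 = 356902.92
Supplier B (FCA):
CIF value = FCA price + origin terminal + freight + insurance = 285603.13 + 708.83 + 4652.16 + 638.70 = 291602.82
Import duty = 291602.82 × 23.8% = 69401.47
Buyer bears (B): 708.83 + 4652.16 + 638.70 + 1157.70 + 268.87 + 543.41 = 7969.67
Landed cost (B) = invoice 285603.13 + 7969.67 + duty 69401.47 = 362974.27
Difference = |356902.92 − 362974.27| = 6071.35

Supplier A is cheaper by USD 6071.35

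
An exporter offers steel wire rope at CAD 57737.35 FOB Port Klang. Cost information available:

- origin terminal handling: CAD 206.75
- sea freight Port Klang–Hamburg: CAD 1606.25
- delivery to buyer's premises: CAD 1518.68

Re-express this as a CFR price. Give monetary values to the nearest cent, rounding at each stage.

Not relevant to the conversion: origin terminal — on the seller under both FOB and CFR; already in the FOB price and stays in the CFR price. delivery — on the buyer under both terms; not part of either seller's price.
From FOB to CFR, the seller additionally bears: freight.
CFR price = 57737.35 + 1606.25 = 59343.60

CFR price: CAD 59343.60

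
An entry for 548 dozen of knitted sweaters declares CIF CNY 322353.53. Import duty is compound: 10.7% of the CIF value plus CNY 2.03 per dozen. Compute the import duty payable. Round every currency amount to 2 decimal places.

Import duty: CNY 35604.27

Ad valorem component: 322353.53 × 10.7% = 34491.83
Specific component: 548 × 2.03 = 1112.44
Import duty = 34491.83 + 1112.44 = 35604.27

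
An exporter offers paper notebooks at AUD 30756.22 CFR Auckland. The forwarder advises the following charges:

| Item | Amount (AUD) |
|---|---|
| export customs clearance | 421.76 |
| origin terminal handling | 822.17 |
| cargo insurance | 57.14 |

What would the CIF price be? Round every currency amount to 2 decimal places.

Not relevant to the conversion: origin terminal, export clearance — on the seller under both CFR and CIF; already in the CFR price and stays in the CIF price.
From CFR to CIF, the seller additionally bears: insurance.
CIF price = 30756.22 + 57.14 = 30813.36

CIF price: AUD 30813.36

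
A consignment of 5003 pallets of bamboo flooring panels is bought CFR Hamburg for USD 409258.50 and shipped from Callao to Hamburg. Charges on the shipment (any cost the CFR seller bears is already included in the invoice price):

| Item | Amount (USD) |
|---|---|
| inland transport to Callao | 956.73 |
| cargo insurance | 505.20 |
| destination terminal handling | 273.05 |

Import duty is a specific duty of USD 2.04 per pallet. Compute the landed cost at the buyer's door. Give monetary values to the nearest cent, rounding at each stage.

Total landed cost: USD 420242.87

CFR: the seller pays costs through ocean freight to the destination port, but not insurance.
Already in the invoice (seller's account under CFR): inland to port — exclude.
CIF value = CFR price + insurance = 409258.50 + 505.20 = 409763.70
Import duty = 5003 × 2.04 = 10206.12
Buyer bears: insurance 505.20 + destination terminal 273.05 + duty 10206.12 = 10984.37
Landed cost = invoice 409258.50 + 10984.37 = 420242.87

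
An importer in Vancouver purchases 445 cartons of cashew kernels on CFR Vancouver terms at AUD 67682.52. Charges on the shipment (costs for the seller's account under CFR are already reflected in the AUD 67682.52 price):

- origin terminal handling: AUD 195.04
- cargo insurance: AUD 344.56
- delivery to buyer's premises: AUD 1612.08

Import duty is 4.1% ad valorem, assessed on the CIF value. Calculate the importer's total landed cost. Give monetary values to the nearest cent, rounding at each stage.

CFR: the seller pays costs through ocean freight to the destination port, but not insurance.
Already in the invoice (seller's account under CFR): origin terminal — exclude.
CIF value = CFR price + insurance = 67682.52 + 344.56 = 68027.08
Import duty = 68027.08 × 4.1% = 2789.11
Buyer bears: insurance 344.56 + delivery 1612.08 + duty 2789.11 = 4745.75
Landed cost = invoice 67682.52 + 4745.75 = 72428.27

Total landed cost: AUD 72428.27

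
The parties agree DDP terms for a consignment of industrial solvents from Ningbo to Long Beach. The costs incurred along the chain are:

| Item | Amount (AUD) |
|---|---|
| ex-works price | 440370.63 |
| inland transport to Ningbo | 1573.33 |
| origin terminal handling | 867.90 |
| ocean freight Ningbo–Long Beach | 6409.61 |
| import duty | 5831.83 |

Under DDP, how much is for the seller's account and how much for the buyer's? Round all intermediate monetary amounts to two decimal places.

DDP: the seller bears all costs including import duty.
Seller's account: goods 440370.63 + inland to port 1573.33 + origin terminal 867.90 + freight 6409.61 + duty 5831.83 = 455053.30
Buyer's account: 0.00

Seller: AUD 455053.30; buyer: AUD 0.00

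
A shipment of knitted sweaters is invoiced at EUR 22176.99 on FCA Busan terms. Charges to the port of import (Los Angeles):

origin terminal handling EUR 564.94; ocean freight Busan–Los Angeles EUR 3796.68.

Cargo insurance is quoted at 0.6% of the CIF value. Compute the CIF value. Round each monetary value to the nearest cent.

Let C be the CIF value. C = FCA price + pre-shipment costs + freight + 0.6% × C
C − 0.6% × C = 22176.99 + 564.94 + 3796.68
0.994 × C = 26538.61
C = 26538.61 / 0.994 = 26698.80
Insurance premium = 0.6% × 26698.80 = 160.19

CIF value: EUR 26698.80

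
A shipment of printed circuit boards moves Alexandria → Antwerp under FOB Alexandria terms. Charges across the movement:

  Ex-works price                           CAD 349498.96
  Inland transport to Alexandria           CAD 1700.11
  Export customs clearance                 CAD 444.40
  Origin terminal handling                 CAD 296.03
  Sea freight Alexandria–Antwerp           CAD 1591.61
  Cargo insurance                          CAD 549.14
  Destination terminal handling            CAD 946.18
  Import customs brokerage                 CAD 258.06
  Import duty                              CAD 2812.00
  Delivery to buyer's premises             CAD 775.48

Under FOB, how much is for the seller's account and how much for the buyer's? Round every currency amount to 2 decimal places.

Seller: CAD 351939.50; buyer: CAD 6932.47

FOB: the seller bears costs until goods are on board at the origin port; the buyer bears freight, insurance and all costs thereafter.
Seller's account: goods 349498.96 + inland to port 1700.11 + export clearance 444.40 + origin terminal 296.03 = 351939.50
Buyer's account: freight 1591.61 + insurance 549.14 + destination terminal 946.18 + brokerage 258.06 + duty 2812.00 + delivery 775.48 = 6932.47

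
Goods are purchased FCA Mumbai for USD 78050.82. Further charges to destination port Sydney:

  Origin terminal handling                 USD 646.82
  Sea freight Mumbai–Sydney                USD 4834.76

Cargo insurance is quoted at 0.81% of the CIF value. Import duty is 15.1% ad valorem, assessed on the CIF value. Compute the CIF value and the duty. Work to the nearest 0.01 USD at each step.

Let C be the CIF value. C = FCA price + pre-shipment costs + freight + 0.81% × C
C − 0.81% × C = 78050.82 + 646.82 + 4834.76
0.9919 × C = 83532.40
C = 83532.40 / 0.9919 = 84214.54
Insurance premium = 0.81% × 84214.54 = 682.14
Import duty = 84214.54 × 15.1% = 12716.40

CIF value: USD 84214.54; import duty: USD 12716.40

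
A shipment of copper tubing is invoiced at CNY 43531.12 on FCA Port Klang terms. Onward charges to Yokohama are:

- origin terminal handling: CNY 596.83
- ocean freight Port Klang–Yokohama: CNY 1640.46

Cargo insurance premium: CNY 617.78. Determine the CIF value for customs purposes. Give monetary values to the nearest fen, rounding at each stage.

CIF = FCA price + pre-shipment costs + freight + insurance
CIF = 43531.12 + 596.83 + 1640.46 + 617.78 = 46386.19

CIF value: CNY 46386.19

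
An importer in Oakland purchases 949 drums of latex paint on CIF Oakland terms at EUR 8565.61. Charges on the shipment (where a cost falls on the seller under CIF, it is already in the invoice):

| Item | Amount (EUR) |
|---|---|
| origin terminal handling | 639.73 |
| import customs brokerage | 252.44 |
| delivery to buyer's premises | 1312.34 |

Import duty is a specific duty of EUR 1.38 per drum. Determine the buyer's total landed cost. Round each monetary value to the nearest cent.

CIF: the seller pays costs through ocean freight and marine insurance to the destination port.
Already in the invoice (seller's account under CIF): origin terminal — exclude.
The CIF price already equals the CIF value: 8565.61
Import duty = 949 × 1.38 = 1309.62
Buyer bears: brokerage 252.44 + delivery 1312.34 + duty 1309.62 = 2874.40
Landed cost = invoice 8565.61 + 2874.40 = 11440.01

Total landed cost: EUR 11440.01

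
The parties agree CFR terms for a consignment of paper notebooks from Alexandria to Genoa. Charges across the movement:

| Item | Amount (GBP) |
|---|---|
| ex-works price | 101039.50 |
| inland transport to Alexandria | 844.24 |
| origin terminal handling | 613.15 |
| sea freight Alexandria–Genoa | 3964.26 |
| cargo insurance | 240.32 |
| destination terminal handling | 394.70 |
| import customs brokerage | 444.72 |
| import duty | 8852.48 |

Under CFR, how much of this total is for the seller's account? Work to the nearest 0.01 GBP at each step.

Seller's account: GBP 106461.15

CFR: the seller pays costs through ocean freight to the destination port, but not insurance.
Seller's account: goods 101039.50 + inland to port 844.24 + origin terminal 613.15 + freight 3964.26 = 106461.15
Buyer's account: insurance 240.32 + destination terminal 394.70 + brokerage 444.72 + duty 8852.48 = 9932.22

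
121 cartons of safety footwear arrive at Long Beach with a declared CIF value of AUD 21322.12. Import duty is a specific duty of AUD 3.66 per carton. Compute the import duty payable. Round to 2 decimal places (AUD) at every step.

Import duty: AUD 442.86

Import duty = 121 × 3.66 = 442.86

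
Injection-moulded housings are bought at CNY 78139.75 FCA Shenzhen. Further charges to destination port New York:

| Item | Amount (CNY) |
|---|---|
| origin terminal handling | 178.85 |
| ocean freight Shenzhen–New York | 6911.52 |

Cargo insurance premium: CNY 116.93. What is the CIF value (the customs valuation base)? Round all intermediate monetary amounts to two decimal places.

CIF = FCA price + pre-shipment costs + freight + insurance
CIF = 78139.75 + 178.85 + 6911.52 + 116.93 = 85347.05

CIF value: CNY 85347.05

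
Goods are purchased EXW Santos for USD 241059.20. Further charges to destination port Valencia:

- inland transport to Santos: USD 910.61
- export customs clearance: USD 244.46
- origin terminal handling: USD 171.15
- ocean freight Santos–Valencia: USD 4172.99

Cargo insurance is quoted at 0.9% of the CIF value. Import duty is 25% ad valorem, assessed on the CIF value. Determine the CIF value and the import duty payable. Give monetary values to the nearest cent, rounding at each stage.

CIF value: USD 248797.59; import duty: USD 62199.40

Let C be the CIF value. C = EXW price + pre-shipment costs + freight + 0.9% × C
C − 0.9% × C = 241059.20 + 910.61 + 244.46 + 171.15 + 4172.99
0.991 × C = 246558.41
C = 246558.41 / 0.991 = 248797.59
Insurance premium = 0.9% × 248797.59 = 2239.18
Import duty = 248797.59 × 25% = 62199.40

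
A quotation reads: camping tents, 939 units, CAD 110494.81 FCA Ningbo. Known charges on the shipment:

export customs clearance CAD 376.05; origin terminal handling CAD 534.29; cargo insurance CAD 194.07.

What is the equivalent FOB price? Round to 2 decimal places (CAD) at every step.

Not relevant to the conversion: export clearance — on the seller under both FCA and FOB; already in the FCA price and stays in the FOB price. insurance — on the buyer under both terms; not part of either seller's price.
From FCA to FOB, the seller additionally bears: origin terminal.
FOB price = 110494.81 + 534.29 = 111029.10

FOB price: CAD 111029.10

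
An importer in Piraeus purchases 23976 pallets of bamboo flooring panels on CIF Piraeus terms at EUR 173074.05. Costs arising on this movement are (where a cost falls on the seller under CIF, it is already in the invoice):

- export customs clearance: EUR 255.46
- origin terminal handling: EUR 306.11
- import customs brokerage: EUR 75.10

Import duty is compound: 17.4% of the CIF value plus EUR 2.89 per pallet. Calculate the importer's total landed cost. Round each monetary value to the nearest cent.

CIF: the seller pays costs through ocean freight and marine insurance to the destination port.
Already in the invoice (seller's account under CIF): export clearance, origin terminal — exclude.
The CIF price already equals the CIF value: 173074.05
Ad valorem component: 173074.05 × 17.4% = 30114.88
Specific component: 23976 × 2.89 = 69290.64
Import duty = 30114.88 + 69290.64 = 99405.52
Buyer bears: brokerage 75.10 + duty 99405.52 = 99480.62
Landed cost = invoice 173074.05 + 99480.62 = 272554.67

Total landed cost: EUR 272554.67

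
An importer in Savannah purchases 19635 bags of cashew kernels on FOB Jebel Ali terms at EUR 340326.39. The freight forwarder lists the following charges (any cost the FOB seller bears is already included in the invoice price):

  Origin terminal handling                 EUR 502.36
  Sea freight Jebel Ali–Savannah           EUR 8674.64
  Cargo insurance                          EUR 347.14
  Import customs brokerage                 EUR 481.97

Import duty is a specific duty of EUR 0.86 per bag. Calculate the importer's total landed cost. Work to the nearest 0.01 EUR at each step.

FOB: the seller bears costs until goods are on board at the origin port; the buyer bears freight, insurance and all costs thereafter.
Already in the invoice (seller's account under FOB): origin terminal — exclude.
CIF value = FOB price + freight + insurance = 340326.39 + 8674.64 + 347.14 = 349348.17
Import duty = 19635 × 0.86 = 16886.10
Buyer bears: freight 8674.64 + insurance 347.14 + brokerage 481.97 + duty 16886.10 = 26389.85
Landed cost = invoice 340326.39 + 26389.85 = 366716.24

Total landed cost: EUR 366716.24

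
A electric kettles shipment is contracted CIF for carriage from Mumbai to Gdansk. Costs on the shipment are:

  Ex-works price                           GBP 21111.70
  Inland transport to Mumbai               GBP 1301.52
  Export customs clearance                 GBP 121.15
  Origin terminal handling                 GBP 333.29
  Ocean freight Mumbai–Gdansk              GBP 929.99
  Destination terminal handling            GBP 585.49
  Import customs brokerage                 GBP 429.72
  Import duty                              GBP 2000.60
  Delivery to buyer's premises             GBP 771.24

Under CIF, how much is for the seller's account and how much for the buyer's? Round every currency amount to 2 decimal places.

Seller: GBP 23797.65; buyer: GBP 3787.05

CIF: the seller pays costs through ocean freight and marine insurance to the destination port.
Seller's account: goods 21111.70 + inland to port 1301.52 + export clearance 121.15 + origin terminal 333.29 + freight 929.99 = 23797.65
Buyer's account: destination terminal 585.49 + brokerage 429.72 + duty 2000.60 + delivery 771.24 = 3787.05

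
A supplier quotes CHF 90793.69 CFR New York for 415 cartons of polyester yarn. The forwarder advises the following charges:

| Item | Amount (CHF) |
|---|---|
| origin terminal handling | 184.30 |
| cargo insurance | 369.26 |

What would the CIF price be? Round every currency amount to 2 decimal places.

CIF price: CHF 91162.95

Not relevant to the conversion: origin terminal — on the seller under both CFR and CIF; already in the CFR price and stays in the CIF price.
From CFR to CIF, the seller additionally bears: insurance.
CIF price = 90793.69 + 369.26 = 91162.95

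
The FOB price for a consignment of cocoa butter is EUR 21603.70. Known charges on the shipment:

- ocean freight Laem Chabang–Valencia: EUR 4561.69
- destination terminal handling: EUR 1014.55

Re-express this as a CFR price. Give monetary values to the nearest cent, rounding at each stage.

Not relevant to the conversion: destination terminal — on the buyer under both terms; not part of either seller's price.
From FOB to CFR, the seller additionally bears: freight.
CFR price = 21603.70 + 4561.69 = 26165.39

CFR price: EUR 26165.39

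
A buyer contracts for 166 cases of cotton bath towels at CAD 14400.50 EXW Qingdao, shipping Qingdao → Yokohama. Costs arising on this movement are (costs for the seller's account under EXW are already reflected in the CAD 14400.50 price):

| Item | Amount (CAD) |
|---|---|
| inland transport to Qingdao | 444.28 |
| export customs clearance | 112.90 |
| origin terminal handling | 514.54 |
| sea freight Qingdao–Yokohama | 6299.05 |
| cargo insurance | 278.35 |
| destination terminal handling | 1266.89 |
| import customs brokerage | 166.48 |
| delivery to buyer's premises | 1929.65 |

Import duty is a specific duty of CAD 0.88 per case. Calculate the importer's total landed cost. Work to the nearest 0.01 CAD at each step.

Total landed cost: CAD 25558.72

EXW: the seller makes goods available at their premises; the buyer bears all onward costs.
CIF value = EXW price + inland to port + export clearance + origin terminal + freight + insurance = 14400.50 + 444.28 + 112.90 + 514.54 + 6299.05 + 278.35 = 22049.62
Import duty = 166 × 0.88 = 146.08
Buyer bears: inland to port 444.28 + export clearance 112.90 + origin terminal 514.54 + freight 6299.05 + insurance 278.35 + destination terminal 1266.89 + brokerage 166.48 + delivery 1929.65 + duty 146.08 = 11158.22
Landed cost = invoice 14400.50 + 11158.22 = 25558.72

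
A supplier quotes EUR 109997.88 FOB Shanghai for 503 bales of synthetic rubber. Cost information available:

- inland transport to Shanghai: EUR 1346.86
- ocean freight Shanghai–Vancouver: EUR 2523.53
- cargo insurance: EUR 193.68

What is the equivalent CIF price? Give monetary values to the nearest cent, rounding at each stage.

Not relevant to the conversion: inland to port — on the seller under both FOB and CIF; already in the FOB price and stays in the CIF price.
From FOB to CIF, the seller additionally bears: freight, insurance.
CIF price = 109997.88 + 2523.53 + 193.68 = 112715.09

CIF price: EUR 112715.09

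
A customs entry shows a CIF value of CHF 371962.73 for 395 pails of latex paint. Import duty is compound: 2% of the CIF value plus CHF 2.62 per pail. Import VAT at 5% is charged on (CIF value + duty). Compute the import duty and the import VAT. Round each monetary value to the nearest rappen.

Import duty: CHF 8474.15; import VAT: CHF 19021.84

Ad valorem component: 371962.73 × 2% = 7439.25
Specific component: 395 × 2.62 = 1034.90
Import duty = 7439.25 + 1034.90 = 8474.15
VAT base = CIF + duty = 371962.73 + 8474.15 = 380436.88
Import VAT = 380436.88 × 5% = 19021.84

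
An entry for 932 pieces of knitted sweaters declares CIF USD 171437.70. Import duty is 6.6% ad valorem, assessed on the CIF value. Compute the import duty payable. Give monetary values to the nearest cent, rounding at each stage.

Import duty = 171437.70 × 6.6% = 11314.89

Import duty: USD 11314.89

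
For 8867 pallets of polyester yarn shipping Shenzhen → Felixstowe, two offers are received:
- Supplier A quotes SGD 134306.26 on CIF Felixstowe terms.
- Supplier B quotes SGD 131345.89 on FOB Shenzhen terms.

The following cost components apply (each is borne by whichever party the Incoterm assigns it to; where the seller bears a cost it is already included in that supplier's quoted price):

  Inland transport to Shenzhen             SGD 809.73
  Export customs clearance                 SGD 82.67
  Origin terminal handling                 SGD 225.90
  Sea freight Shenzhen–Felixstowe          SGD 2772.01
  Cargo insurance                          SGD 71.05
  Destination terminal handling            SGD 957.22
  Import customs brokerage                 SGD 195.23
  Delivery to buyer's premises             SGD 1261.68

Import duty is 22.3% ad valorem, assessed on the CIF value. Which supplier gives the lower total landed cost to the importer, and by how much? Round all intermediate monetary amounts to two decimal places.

Supplier B is cheaper by SGD 143.47

Supplier A (CIF):
The CIF price already equals the CIF value: 134306.26
Import duty = 134306.26 × 22.3% = 29950.30
Buyer bears (A): 957.22 + 195.23 + 1261.68 = 2414.13
Landed cost (A) = invoice 134306.26 + 2414.13 + duty 29950.30 = 166670.69
Supplier B (FOB):
CIF value = FOB price + freight + insurance = 131345.89 + 2772.01 + 71.05 = 134188.95
Import duty = 134188.95 × 22.3% = 29924.14
Buyer bears (B): 2772.01 + 71.05 + 957.22 + 195.23 + 1261.68 = 5257.19
Landed cost (B) = invoice 131345.89 + 5257.19 + duty 29924.14 = 166527.22
Difference = |166670.69 − 166527.22| = 143.47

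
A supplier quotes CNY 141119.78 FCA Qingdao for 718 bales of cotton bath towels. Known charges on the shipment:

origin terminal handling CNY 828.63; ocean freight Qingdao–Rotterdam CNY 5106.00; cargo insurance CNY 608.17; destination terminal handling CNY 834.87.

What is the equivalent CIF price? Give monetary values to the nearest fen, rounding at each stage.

Not relevant to the conversion: destination terminal — on the buyer under both terms; not part of either seller's price.
From FCA to CIF, the seller additionally bears: origin terminal, freight, insurance.
CIF price = 141119.78 + 828.63 + 5106.00 + 608.17 = 147662.58

CIF price: CNY 147662.58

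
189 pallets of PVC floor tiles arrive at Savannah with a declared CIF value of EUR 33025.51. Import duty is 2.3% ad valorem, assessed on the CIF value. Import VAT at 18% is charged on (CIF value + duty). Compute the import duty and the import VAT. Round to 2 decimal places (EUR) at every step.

Import duty = 33025.51 × 2.3% = 759.59
VAT base = CIF + duty = 33025.51 + 759.59 = 33785.10
Import VAT = 33785.10 × 18% = 6081.32

Import duty: EUR 759.59; import VAT: EUR 6081.32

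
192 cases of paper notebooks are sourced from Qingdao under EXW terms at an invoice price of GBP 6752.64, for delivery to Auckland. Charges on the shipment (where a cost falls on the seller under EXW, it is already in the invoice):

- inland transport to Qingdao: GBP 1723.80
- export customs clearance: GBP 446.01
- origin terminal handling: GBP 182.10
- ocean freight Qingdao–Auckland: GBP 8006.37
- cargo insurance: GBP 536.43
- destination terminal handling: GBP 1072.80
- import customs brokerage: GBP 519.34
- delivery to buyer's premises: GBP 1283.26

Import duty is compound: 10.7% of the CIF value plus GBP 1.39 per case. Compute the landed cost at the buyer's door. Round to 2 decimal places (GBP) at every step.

Total landed cost: GBP 22677.90

EXW: the seller makes goods available at their premises; the buyer bears all onward costs.
CIF value = EXW price + inland to port + export clearance + origin terminal + freight + insurance = 6752.64 + 1723.80 + 446.01 + 182.10 + 8006.37 + 536.43 = 17647.35
Ad valorem component: 17647.35 × 10.7% = 1888.27
Specific component: 192 × 1.39 = 266.88
Import duty = 1888.27 + 266.88 = 2155.15
Buyer bears: inland to port 1723.80 + export clearance 446.01 + origin terminal 182.10 + freight 8006.37 + insurance 536.43 + destination terminal 1072.80 + brokerage 519.34 + delivery 1283.26 + duty 2155.15 = 15925.26
Landed cost = invoice 6752.64 + 15925.26 = 22677.90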